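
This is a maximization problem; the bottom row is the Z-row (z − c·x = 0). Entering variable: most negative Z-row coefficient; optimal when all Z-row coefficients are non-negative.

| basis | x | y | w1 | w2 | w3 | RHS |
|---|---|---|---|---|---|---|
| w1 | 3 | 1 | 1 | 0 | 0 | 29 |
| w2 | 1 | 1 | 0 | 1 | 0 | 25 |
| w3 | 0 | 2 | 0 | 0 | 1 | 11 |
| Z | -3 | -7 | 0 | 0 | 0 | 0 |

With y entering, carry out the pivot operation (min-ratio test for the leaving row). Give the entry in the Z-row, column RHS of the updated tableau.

77/2

Ratio test on column y — row 1: 29/1 = 29; row 2: 25/1 = 25; row 3: 11/2 = 11/2. Minimum is 11/2 at row 3 (w3 leaves); pivot element 2.
Divide row 3 by 2; eliminate column y from the other rows.
Z-row update in column RHS: 0 − (-7)·(11/2) = 77/2.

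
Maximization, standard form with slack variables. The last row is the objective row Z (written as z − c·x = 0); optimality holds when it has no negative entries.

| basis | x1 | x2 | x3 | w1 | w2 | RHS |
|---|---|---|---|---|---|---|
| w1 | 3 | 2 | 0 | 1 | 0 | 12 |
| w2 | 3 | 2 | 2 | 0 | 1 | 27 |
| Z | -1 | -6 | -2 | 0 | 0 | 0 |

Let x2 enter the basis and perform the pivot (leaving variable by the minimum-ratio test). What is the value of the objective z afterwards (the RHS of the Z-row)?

Ratio test on column x2 — row 1: 12/2 = 6; row 2: 27/2 = 27/2. Minimum is 6 at row 1 (w1 leaves); pivot element 2.
Pivot on row 1; the Z-row RHS becomes 0 − (-6)·6 = 36.

36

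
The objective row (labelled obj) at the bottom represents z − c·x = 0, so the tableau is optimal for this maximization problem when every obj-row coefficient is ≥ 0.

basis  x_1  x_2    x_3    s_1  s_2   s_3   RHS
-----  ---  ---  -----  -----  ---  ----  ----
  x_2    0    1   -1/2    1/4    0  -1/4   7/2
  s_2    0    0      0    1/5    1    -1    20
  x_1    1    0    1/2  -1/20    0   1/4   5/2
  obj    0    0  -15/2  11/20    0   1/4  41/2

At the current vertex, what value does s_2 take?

s_2 is basic (row 2); its value is the RHS of that row, 20.

20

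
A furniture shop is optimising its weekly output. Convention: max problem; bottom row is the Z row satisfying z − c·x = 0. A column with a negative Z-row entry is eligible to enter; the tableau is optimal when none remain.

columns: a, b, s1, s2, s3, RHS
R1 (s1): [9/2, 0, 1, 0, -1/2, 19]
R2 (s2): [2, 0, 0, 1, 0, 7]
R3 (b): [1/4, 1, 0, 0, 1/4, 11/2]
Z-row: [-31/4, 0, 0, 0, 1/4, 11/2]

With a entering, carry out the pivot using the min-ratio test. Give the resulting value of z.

Ratio test on column a — row 1: 19/(9/2) = 38/9; row 2: 7/2 = 7/2; row 3: (11/2)/(1/4) = 22. Minimum is 7/2 at row 2 (s2 leaves); pivot element 2.
Pivot on row 2; the Z-row RHS becomes 11/2 − (-31/4)·(7/2) = 261/8.

261/8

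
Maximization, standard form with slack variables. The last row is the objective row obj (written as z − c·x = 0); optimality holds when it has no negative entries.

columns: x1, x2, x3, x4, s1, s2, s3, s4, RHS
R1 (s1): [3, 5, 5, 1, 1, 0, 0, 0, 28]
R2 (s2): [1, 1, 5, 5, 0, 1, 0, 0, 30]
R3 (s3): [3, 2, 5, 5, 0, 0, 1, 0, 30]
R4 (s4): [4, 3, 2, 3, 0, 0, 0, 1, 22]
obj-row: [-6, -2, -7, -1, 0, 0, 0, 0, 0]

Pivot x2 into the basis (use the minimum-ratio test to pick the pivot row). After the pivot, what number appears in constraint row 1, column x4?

1/5

Ratio test on column x2 — row 1: 28/5 = 28/5; row 2: 30/1 = 30; row 3: 30/2 = 15; row 4: 22/3 = 22/3. Minimum is 28/5 at row 1 (s1 leaves); pivot element 5.
Divide row 1 by 5; eliminate column x2 from the other rows.
In the new row 1, the x4 entry is the old entry divided by the pivot: 1/5 = 1/5.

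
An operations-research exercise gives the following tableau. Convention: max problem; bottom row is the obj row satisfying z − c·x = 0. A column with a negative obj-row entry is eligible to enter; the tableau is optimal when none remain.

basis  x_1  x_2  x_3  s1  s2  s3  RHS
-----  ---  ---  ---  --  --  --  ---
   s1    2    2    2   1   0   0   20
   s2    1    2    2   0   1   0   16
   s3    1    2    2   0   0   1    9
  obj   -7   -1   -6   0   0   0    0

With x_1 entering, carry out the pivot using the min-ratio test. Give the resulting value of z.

63

Ratio test on column x_1 — row 1: 20/2 = 10; row 2: 16/1 = 16; row 3: 9/1 = 9. Minimum is 9 at row 3 (s3 leaves); pivot element 1.
Pivot on row 3; the obj-row RHS becomes 0 − (-7)·9 = 63.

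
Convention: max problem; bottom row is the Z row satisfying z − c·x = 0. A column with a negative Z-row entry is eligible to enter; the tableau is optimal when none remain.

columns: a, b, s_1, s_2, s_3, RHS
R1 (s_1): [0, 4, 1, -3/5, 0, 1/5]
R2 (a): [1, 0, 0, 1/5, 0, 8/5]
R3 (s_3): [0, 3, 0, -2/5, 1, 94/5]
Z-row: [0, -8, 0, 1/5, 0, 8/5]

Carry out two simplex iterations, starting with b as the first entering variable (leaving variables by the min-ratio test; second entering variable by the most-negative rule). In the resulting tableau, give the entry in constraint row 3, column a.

-1/4

Ratio test on column b — row 1: (1/5)/4 = 1/20; row 2: entry 0 ≤ 0; row 3: (94/5)/3 = 94/15. Minimum is 1/20 at row 1 (s_1 leaves); pivot element 4.
Divide row 1 by 4; eliminate column b from the other rows.
Second iteration: most negative Z-row entry is -1 in column s_2, so s_2 enters.
Ratio test on column s_2 — row 1: entry -3/20 ≤ 0; row 2: (8/5)/(1/5) = 8; row 3: (373/20)/(1/20) = 373. Minimum is 8 at row 2 (a leaves); pivot element 1/5.
Divide row 2 by 1/5; eliminate column s_2 from the other rows.
After both pivots, the entry at constraint row 3, column a is -1/4.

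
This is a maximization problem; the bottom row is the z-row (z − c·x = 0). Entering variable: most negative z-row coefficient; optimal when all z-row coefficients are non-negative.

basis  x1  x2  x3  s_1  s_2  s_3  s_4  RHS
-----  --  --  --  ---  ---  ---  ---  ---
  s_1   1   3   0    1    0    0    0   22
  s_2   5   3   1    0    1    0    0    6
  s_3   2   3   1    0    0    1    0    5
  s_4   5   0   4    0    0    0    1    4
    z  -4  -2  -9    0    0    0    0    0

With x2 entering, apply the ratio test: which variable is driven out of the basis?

Column x2 entries and ratios — s_1: 22/3 = 22/3; s_2: 6/3 = 2; s_3: 5/3 = 5/3; s_4: 0 ≤ 0, skip.
Smallest ratio is 5/3 in the row of s_3, so s_3 leaves.

s_3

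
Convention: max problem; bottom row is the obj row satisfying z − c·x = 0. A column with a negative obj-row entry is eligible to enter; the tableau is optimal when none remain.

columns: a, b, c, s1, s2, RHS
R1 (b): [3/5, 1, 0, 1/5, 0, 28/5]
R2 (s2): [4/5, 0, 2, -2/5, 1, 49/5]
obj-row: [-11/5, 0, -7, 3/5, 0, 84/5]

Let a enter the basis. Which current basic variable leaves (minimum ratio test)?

Column a entries and ratios — b: (28/5)/(3/5) = 28/3; s2: (49/5)/(4/5) = 49/4.
Smallest ratio is 28/3 in the row of b, so b leaves.

b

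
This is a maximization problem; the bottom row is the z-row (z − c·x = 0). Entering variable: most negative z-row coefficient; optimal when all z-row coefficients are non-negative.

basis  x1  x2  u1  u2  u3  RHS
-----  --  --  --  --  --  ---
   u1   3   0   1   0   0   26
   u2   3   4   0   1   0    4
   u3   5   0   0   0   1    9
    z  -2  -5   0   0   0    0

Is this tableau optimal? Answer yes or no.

The z-row has a negative entry -5 in column x2, so it is not optimal.

no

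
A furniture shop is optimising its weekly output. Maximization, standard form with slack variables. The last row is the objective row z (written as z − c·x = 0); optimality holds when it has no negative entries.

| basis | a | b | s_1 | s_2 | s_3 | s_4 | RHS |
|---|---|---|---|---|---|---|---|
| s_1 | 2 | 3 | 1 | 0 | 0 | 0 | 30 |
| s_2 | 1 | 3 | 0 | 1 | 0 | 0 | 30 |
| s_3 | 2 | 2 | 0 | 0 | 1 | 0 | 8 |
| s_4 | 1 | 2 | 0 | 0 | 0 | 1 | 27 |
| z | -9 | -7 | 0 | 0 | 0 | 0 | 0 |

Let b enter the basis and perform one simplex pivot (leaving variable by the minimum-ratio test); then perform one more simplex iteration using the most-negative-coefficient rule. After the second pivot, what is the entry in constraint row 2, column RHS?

26

Ratio test on column b — row 1: 30/3 = 10; row 2: 30/3 = 10; row 3: 8/2 = 4; row 4: 27/2 = 27/2. Minimum is 4 at row 3 (s_3 leaves); pivot element 2.
Divide row 3 by 2; eliminate column b from the other rows.
Second iteration: most negative z-row entry is -2 in column a, so a enters.
Ratio test on column a — row 1: entry -1 ≤ 0; row 2: entry -2 ≤ 0; row 3: 4/1 = 4; row 4: entry -1 ≤ 0. Minimum is 4 at row 3 (b leaves); pivot element 1.
Divide row 3 by 1; eliminate column a from the other rows.
After both pivots, the entry at constraint row 2, column RHS is 26.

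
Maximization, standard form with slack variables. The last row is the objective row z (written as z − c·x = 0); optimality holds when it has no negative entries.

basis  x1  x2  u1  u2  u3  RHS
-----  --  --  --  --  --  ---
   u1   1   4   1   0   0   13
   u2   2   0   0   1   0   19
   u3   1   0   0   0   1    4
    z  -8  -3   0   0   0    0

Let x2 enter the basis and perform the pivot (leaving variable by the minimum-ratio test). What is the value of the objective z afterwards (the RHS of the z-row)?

39/4

Ratio test on column x2 — row 1: 13/4 = 13/4; row 2: entry 0 ≤ 0; row 3: entry 0 ≤ 0. Minimum is 13/4 at row 1 (u1 leaves); pivot element 4.
Pivot on row 1; the z-row RHS becomes 0 − (-3)·(13/4) = 39/4.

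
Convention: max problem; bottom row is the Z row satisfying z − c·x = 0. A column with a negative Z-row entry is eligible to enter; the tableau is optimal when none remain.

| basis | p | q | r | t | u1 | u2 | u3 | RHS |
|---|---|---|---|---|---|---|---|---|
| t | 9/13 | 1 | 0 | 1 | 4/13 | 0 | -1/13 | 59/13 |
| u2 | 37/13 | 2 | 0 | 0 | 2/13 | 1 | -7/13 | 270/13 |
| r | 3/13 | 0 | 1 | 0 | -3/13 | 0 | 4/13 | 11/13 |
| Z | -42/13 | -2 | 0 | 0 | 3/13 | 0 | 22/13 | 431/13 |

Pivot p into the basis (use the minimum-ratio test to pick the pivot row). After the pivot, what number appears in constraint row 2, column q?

2

Ratio test on column p — row 1: (59/13)/(9/13) = 59/9; row 2: (270/13)/(37/13) = 270/37; row 3: (11/13)/(3/13) = 11/3. Minimum is 11/3 at row 3 (r leaves); pivot element 3/13.
Divide row 3 by 3/13; eliminate column p from the other rows.
Row 2 update in column q: 2 − (37/13)·0 = 2.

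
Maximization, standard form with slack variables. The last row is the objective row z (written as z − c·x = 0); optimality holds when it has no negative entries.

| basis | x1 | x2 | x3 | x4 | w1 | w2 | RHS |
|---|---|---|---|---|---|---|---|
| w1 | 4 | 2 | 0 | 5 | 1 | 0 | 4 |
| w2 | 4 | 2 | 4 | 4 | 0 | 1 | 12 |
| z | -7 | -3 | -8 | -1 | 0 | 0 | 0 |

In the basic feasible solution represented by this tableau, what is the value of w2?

w2 is basic (row 2); its value is the RHS of that row, 12.

12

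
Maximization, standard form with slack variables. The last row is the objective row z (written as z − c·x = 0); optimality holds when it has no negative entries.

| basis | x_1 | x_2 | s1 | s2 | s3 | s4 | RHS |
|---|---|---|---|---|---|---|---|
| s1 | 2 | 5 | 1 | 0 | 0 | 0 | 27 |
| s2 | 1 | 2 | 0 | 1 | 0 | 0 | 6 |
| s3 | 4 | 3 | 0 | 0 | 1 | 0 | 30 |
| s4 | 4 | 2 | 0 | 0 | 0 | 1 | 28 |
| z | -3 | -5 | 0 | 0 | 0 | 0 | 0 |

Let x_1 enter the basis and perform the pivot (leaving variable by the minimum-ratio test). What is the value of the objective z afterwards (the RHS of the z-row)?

Ratio test on column x_1 — row 1: 27/2 = 27/2; row 2: 6/1 = 6; row 3: 30/4 = 15/2; row 4: 28/4 = 7. Minimum is 6 at row 2 (s2 leaves); pivot element 1.
Pivot on row 2; the z-row RHS becomes 0 − (-3)·6 = 18.

18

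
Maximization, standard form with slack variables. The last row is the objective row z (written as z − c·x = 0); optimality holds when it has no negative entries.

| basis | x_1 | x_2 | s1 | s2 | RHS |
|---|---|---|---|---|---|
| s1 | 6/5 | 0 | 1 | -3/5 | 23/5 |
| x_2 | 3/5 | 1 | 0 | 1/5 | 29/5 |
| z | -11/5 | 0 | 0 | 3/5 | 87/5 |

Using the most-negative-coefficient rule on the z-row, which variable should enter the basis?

x_1

Negative z-row entries: x_1: -11/5.
The most negative is -11/5 in column x_1, so x_1 enters.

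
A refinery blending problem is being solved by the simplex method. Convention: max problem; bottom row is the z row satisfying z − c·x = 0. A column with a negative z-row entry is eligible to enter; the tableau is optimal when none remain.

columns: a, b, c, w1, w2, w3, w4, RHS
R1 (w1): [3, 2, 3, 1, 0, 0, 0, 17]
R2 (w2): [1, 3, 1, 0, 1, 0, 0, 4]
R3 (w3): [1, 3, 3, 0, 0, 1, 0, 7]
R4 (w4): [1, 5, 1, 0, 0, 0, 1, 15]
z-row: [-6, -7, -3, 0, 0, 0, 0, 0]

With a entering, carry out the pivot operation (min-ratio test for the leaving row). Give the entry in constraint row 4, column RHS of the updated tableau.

Ratio test on column a — row 1: 17/3 = 17/3; row 2: 4/1 = 4; row 3: 7/1 = 7; row 4: 15/1 = 15. Minimum is 4 at row 2 (w2 leaves); pivot element 1.
Divide row 2 by 1; eliminate column a from the other rows.
Row 4 update in column RHS: 15 − 1·4 = 11.

11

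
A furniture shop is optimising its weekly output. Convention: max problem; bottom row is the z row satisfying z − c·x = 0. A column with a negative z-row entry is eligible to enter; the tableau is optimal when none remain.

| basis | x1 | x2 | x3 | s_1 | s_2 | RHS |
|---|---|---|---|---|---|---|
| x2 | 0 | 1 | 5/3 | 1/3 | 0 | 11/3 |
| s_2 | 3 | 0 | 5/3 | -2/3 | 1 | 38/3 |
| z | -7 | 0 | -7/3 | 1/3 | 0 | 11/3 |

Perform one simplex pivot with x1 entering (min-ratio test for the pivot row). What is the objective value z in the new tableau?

299/9

Ratio test on column x1 — row 1: entry 0 ≤ 0; row 2: (38/3)/3 = 38/9. Minimum is 38/9 at row 2 (s_2 leaves); pivot element 3.
Pivot on row 2; the z-row RHS becomes 11/3 − (-7)·(38/9) = 299/9.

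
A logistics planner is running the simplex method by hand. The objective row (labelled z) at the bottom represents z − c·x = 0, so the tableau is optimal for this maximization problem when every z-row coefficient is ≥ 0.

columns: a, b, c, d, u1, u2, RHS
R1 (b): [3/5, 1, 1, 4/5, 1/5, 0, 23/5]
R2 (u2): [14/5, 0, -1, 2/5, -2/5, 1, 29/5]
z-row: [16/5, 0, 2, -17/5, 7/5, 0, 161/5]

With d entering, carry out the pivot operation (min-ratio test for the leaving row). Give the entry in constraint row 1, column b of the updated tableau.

Ratio test on column d — row 1: (23/5)/(4/5) = 23/4; row 2: (29/5)/(2/5) = 29/2. Minimum is 23/4 at row 1 (b leaves); pivot element 4/5.
Divide row 1 by 4/5; eliminate column d from the other rows.
In the new row 1, the b entry is the old entry divided by the pivot: 1/(4/5) = 5/4.

5/4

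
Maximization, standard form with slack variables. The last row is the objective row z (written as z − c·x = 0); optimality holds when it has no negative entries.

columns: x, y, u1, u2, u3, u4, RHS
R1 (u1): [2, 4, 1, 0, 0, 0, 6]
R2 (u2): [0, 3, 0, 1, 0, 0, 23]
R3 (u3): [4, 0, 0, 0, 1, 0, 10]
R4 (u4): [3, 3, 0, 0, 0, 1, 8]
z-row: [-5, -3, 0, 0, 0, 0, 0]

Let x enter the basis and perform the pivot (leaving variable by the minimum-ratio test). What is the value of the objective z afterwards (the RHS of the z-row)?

Ratio test on column x — row 1: 6/2 = 3; row 2: entry 0 ≤ 0; row 3: 10/4 = 5/2; row 4: 8/3 = 8/3. Minimum is 5/2 at row 3 (u3 leaves); pivot element 4.
Pivot on row 3; the z-row RHS becomes 0 − (-5)·(5/2) = 25/2.

25/2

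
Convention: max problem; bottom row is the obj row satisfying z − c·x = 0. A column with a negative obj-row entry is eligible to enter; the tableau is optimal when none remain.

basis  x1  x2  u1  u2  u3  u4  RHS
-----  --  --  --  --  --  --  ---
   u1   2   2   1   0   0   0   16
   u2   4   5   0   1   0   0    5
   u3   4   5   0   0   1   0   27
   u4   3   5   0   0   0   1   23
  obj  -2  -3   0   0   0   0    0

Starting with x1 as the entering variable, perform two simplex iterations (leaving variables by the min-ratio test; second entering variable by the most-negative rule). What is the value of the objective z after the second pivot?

3

Ratio test on column x1 — row 1: 16/2 = 8; row 2: 5/4 = 5/4; row 3: 27/4 = 27/4; row 4: 23/3 = 23/3. Minimum is 5/4 at row 2 (u2 leaves); pivot element 4.
Pivot on row 2; the obj-row RHS becomes 0 − (-2)·(5/4) = 5/2.
Next entering variable (most negative obj-row entry -1/2): x2.
Ratio test on column x2 — row 1: entry -1/2 ≤ 0; row 2: (5/4)/(5/4) = 1; row 3: entry 0 ≤ 0; row 4: (77/4)/(5/4) = 77/5. Minimum is 1 at row 2 (x1 leaves); pivot element 5/4.
After the second pivot the obj-row RHS is 5/2 − (-1/2)·1 = 3.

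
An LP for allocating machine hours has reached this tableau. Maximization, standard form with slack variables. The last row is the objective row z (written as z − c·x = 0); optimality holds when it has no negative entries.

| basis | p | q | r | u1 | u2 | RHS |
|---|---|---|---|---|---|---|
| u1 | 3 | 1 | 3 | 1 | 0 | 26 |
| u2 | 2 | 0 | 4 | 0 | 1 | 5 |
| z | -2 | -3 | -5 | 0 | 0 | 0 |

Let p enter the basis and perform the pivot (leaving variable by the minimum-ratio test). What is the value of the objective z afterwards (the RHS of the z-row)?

5

Ratio test on column p — row 1: 26/3 = 26/3; row 2: 5/2 = 5/2. Minimum is 5/2 at row 2 (u2 leaves); pivot element 2.
Pivot on row 2; the z-row RHS becomes 0 − (-2)·(5/2) = 5.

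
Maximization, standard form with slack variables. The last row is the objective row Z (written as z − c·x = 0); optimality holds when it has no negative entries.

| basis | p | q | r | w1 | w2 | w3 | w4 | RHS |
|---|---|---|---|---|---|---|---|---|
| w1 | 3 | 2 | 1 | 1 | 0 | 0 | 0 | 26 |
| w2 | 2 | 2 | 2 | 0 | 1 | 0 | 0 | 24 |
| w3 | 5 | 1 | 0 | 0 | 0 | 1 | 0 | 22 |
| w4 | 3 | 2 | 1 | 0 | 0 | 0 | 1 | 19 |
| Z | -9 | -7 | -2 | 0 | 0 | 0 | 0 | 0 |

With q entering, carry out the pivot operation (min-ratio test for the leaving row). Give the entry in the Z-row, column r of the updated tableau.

3/2

Ratio test on column q — row 1: 26/2 = 13; row 2: 24/2 = 12; row 3: 22/1 = 22; row 4: 19/2 = 19/2. Minimum is 19/2 at row 4 (w4 leaves); pivot element 2.
Divide row 4 by 2; eliminate column q from the other rows.
Z-row update in column r: -2 − (-7)·(1/2) = 3/2.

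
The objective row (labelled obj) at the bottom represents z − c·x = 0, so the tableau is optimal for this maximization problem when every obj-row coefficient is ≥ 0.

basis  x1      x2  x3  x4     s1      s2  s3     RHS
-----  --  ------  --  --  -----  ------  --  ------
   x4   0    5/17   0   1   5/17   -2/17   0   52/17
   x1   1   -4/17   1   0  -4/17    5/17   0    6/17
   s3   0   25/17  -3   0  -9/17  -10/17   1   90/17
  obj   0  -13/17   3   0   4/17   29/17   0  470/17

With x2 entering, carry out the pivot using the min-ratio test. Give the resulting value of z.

152/5

Ratio test on column x2 — row 1: (52/17)/(5/17) = 52/5; row 2: entry -4/17 ≤ 0; row 3: (90/17)/(25/17) = 18/5. Minimum is 18/5 at row 3 (s3 leaves); pivot element 25/17.
Pivot on row 3; the obj-row RHS becomes 470/17 − (-13/17)·(18/5) = 152/5.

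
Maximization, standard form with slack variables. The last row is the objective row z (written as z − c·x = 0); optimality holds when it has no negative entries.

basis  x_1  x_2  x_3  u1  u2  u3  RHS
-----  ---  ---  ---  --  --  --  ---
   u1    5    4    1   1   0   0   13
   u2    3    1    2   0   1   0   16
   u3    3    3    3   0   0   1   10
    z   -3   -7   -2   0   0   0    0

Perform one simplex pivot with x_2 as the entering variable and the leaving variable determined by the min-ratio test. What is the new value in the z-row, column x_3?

-1/4

Ratio test on column x_2 — row 1: 13/4 = 13/4; row 2: 16/1 = 16; row 3: 10/3 = 10/3. Minimum is 13/4 at row 1 (u1 leaves); pivot element 4.
Divide row 1 by 4; eliminate column x_2 from the other rows.
z-row update in column x_3: -2 − (-7)·(1/4) = -1/4.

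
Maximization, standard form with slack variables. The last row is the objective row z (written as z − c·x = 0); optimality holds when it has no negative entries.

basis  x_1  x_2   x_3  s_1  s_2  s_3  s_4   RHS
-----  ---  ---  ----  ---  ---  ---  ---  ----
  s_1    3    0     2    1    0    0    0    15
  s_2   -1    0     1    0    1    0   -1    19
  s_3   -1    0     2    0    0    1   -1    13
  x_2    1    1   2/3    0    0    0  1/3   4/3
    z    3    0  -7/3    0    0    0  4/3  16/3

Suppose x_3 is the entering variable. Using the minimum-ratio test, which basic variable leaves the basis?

Column x_3 entries and ratios — s_1: 15/2 = 15/2; s_2: 19/1 = 19; s_3: 13/2 = 13/2; x_2: (4/3)/(2/3) = 2.
Smallest ratio is 2 in the row of x_2, so x_2 leaves.

x_2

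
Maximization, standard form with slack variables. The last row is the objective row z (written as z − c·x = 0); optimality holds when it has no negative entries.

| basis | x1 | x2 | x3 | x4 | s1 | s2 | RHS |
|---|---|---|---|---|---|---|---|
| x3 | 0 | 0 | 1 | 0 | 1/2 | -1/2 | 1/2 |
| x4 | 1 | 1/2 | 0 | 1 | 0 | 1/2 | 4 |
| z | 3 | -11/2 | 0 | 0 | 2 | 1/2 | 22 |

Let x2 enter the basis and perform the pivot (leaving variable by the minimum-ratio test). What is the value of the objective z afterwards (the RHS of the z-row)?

Ratio test on column x2 — row 1: entry 0 ≤ 0; row 2: 4/(1/2) = 8. Minimum is 8 at row 2 (x4 leaves); pivot element 1/2.
Pivot on row 2; the z-row RHS becomes 22 − (-11/2)·8 = 66.

66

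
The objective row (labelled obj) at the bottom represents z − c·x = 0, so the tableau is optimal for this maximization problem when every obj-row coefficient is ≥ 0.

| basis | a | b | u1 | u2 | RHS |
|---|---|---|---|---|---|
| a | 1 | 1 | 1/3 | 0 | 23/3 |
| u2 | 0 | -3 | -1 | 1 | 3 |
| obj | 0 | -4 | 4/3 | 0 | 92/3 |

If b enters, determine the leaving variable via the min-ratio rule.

a

Column b entries and ratios — a: (23/3)/1 = 23/3; u2: -3 ≤ 0, skip.
Smallest ratio is 23/3 in the row of a, so a leaves.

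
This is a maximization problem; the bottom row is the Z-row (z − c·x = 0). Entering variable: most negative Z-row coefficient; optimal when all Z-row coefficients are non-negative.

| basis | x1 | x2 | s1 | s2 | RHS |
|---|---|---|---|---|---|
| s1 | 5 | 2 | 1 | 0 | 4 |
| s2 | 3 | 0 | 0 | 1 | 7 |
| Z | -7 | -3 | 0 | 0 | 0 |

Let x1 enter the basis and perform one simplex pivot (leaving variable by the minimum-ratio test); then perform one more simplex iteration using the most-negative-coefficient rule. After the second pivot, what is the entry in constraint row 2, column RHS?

7

Ratio test on column x1 — row 1: 4/5 = 4/5; row 2: 7/3 = 7/3. Minimum is 4/5 at row 1 (s1 leaves); pivot element 5.
Divide row 1 by 5; eliminate column x1 from the other rows.
Second iteration: most negative Z-row entry is -1/5 in column x2, so x2 enters.
Ratio test on column x2 — row 1: (4/5)/(2/5) = 2; row 2: entry -6/5 ≤ 0. Minimum is 2 at row 1 (x1 leaves); pivot element 2/5.
Divide row 1 by 2/5; eliminate column x2 from the other rows.
After both pivots, the entry at constraint row 2, column RHS is 7.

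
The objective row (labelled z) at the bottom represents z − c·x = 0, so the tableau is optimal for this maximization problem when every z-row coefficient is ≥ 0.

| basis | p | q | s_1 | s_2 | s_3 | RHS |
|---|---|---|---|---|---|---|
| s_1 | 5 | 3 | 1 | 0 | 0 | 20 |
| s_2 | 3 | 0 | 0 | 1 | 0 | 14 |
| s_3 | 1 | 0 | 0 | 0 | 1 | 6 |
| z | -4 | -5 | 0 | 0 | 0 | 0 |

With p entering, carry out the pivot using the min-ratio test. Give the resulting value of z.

Ratio test on column p — row 1: 20/5 = 4; row 2: 14/3 = 14/3; row 3: 6/1 = 6. Minimum is 4 at row 1 (s_1 leaves); pivot element 5.
Pivot on row 1; the z-row RHS becomes 0 − (-4)·4 = 16.

16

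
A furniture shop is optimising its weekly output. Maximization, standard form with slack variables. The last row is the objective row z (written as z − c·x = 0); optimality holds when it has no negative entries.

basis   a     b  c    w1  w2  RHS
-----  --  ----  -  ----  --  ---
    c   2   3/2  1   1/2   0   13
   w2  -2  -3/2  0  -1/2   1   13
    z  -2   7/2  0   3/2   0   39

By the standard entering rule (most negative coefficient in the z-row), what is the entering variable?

Negative z-row entries: a: -2.
The most negative is -2 in column a, so a enters.

a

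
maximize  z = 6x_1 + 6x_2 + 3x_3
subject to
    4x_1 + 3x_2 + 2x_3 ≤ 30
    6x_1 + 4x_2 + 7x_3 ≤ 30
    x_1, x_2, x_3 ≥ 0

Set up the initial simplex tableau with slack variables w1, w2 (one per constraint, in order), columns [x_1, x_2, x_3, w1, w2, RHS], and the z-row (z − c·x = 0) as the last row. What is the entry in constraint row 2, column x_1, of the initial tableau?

6

Constraint 2 has coefficient 6 on x_1.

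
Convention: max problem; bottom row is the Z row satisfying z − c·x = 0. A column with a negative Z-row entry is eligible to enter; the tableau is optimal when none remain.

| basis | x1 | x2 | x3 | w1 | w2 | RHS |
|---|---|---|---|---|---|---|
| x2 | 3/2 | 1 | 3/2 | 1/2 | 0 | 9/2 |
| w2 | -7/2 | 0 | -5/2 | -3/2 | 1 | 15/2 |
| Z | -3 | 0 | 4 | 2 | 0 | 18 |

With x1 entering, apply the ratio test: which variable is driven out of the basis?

x2

Column x1 entries and ratios — x2: (9/2)/(3/2) = 3; w2: -7/2 ≤ 0, skip.
Smallest ratio is 3 in the row of x2, so x2 leaves.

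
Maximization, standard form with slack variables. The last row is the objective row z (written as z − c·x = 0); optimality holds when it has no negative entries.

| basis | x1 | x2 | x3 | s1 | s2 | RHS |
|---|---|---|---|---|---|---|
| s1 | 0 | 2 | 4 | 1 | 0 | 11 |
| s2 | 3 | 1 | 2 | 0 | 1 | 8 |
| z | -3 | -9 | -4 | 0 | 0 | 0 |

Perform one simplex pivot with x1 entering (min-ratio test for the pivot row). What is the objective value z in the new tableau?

8

Ratio test on column x1 — row 1: entry 0 ≤ 0; row 2: 8/3 = 8/3. Minimum is 8/3 at row 2 (s2 leaves); pivot element 3.
Pivot on row 2; the z-row RHS becomes 0 − (-3)·(8/3) = 8.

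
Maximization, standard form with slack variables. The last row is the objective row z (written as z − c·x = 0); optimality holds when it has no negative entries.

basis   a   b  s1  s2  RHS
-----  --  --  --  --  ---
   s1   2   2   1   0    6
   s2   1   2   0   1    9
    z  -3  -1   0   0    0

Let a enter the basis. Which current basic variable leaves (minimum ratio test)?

Column a entries and ratios — s1: 6/2 = 3; s2: 9/1 = 9.
Smallest ratio is 3 in the row of s1, so s1 leaves.

s1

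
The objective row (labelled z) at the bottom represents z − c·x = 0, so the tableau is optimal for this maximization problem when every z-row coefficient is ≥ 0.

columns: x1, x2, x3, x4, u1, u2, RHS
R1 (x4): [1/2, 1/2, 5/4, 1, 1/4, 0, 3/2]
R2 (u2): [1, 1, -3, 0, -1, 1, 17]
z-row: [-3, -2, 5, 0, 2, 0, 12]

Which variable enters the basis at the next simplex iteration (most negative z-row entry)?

Negative z-row entries: x1: -3, x2: -2.
The most negative is -3 in column x1, so x1 enters.

x1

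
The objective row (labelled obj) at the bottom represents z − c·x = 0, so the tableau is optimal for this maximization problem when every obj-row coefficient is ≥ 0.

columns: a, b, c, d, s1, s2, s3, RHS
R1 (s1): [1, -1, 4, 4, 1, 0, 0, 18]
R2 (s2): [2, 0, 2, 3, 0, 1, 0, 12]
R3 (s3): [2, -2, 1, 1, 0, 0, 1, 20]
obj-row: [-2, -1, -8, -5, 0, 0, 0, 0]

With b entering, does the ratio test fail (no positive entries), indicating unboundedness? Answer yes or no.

Every constraint-row entry in column b is ≤ 0, so increasing b is unbounded.

yes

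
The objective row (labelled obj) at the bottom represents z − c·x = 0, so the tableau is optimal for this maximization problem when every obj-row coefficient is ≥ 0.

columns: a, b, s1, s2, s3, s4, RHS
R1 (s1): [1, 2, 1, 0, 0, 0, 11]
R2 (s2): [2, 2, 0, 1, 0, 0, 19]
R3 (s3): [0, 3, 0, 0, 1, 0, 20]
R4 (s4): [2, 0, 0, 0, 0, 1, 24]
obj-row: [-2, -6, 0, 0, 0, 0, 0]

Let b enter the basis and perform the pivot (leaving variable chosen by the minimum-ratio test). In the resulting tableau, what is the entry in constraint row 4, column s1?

Ratio test on column b — row 1: 11/2 = 11/2; row 2: 19/2 = 19/2; row 3: 20/3 = 20/3; row 4: entry 0 ≤ 0. Minimum is 11/2 at row 1 (s1 leaves); pivot element 2.
Divide row 1 by 2; eliminate column b from the other rows.
Row 4 update in column s1: 0 − 0·(1/2) = 0.

0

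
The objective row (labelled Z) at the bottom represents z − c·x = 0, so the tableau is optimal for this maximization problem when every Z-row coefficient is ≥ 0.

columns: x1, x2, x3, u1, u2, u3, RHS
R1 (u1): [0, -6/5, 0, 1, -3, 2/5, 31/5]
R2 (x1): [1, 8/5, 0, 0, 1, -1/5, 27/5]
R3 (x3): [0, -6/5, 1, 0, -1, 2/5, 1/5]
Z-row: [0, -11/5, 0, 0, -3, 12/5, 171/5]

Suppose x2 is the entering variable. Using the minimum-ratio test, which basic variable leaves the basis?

Column x2 entries and ratios — u1: -6/5 ≤ 0, skip; x1: (27/5)/(8/5) = 27/8; x3: -6/5 ≤ 0, skip.
Smallest ratio is 27/8 in the row of x1, so x1 leaves.

x1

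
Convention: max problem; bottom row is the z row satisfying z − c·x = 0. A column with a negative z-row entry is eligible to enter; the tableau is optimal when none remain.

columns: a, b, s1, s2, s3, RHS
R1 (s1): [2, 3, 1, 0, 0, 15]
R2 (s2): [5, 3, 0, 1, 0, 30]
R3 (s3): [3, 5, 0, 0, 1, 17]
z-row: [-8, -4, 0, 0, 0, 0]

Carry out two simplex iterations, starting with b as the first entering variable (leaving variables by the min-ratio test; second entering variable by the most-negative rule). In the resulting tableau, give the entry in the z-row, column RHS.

136/3

Ratio test on column b — row 1: 15/3 = 5; row 2: 30/3 = 10; row 3: 17/5 = 17/5. Minimum is 17/5 at row 3 (s3 leaves); pivot element 5.
Divide row 3 by 5; eliminate column b from the other rows.
Second iteration: most negative z-row entry is -28/5 in column a, so a enters.
Ratio test on column a — row 1: (24/5)/(1/5) = 24; row 2: (99/5)/(16/5) = 99/16; row 3: (17/5)/(3/5) = 17/3. Minimum is 17/3 at row 3 (b leaves); pivot element 3/5.
Divide row 3 by 3/5; eliminate column a from the other rows.
After both pivots, the entry at the z-row, column RHS is 136/3.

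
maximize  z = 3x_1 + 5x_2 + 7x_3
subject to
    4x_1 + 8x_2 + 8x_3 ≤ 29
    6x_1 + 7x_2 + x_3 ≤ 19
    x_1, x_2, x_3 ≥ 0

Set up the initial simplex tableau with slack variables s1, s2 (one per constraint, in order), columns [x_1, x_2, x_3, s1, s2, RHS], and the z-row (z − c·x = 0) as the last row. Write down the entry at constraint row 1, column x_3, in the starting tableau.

Constraint 1 has coefficient 8 on x_3.

8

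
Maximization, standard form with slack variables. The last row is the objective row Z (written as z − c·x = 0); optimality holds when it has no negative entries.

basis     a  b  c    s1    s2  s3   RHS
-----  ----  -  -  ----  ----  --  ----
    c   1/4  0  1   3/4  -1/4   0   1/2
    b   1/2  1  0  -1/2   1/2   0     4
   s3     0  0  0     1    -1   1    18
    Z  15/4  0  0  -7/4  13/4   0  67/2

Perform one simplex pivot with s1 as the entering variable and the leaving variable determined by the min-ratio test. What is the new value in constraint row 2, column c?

Ratio test on column s1 — row 1: (1/2)/(3/4) = 2/3; row 2: entry -1/2 ≤ 0; row 3: 18/1 = 18. Minimum is 2/3 at row 1 (c leaves); pivot element 3/4.
Divide row 1 by 3/4; eliminate column s1 from the other rows.
Row 2 update in column c: 0 − (-1/2)·(4/3) = 2/3.

2/3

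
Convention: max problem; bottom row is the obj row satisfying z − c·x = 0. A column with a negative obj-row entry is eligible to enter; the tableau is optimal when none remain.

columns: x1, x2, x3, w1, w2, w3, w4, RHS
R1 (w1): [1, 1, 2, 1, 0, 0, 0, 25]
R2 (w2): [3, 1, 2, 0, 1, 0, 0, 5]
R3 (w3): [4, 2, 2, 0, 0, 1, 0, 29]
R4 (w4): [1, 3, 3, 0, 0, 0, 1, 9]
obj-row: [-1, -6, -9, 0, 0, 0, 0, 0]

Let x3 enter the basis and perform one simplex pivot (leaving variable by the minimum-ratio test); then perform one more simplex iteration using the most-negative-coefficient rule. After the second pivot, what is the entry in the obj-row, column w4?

1

Ratio test on column x3 — row 1: 25/2 = 25/2; row 2: 5/2 = 5/2; row 3: 29/2 = 29/2; row 4: 9/3 = 3. Minimum is 5/2 at row 2 (w2 leaves); pivot element 2.
Divide row 2 by 2; eliminate column x3 from the other rows.
Second iteration: most negative obj-row entry is -3/2 in column x2, so x2 enters.
Ratio test on column x2 — row 1: entry 0 ≤ 0; row 2: (5/2)/(1/2) = 5; row 3: 24/1 = 24; row 4: (3/2)/(3/2) = 1. Minimum is 1 at row 4 (w4 leaves); pivot element 3/2.
Divide row 4 by 3/2; eliminate column x2 from the other rows.
After both pivots, the entry at the obj-row, column w4 is 1.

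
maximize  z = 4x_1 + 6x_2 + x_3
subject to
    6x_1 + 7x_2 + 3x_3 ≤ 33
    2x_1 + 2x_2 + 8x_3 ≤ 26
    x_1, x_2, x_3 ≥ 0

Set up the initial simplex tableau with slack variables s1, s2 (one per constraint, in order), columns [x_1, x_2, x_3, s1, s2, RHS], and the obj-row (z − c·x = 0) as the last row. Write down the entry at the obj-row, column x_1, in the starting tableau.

The obj-row carries the negated objective coefficients: the x_1 entry is -4.

-4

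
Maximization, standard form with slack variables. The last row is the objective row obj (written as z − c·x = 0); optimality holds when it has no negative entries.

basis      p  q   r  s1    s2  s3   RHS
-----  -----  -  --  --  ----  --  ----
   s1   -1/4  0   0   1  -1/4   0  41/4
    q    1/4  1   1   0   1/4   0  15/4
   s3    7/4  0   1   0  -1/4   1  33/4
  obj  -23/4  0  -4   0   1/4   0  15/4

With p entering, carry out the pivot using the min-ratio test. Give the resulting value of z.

216/7

Ratio test on column p — row 1: entry -1/4 ≤ 0; row 2: (15/4)/(1/4) = 15; row 3: (33/4)/(7/4) = 33/7. Minimum is 33/7 at row 3 (s3 leaves); pivot element 7/4.
Pivot on row 3; the obj-row RHS becomes 15/4 − (-23/4)·(33/7) = 216/7.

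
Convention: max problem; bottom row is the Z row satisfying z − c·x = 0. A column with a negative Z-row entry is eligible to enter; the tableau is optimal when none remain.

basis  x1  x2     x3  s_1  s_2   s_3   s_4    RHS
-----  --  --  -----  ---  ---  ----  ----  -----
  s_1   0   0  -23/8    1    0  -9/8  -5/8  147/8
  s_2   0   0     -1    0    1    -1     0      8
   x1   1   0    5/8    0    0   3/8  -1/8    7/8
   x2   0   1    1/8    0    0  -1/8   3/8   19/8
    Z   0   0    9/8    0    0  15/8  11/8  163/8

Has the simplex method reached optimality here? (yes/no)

Every Z-row coefficient is ≥ 0, so the tableau is optimal.

yes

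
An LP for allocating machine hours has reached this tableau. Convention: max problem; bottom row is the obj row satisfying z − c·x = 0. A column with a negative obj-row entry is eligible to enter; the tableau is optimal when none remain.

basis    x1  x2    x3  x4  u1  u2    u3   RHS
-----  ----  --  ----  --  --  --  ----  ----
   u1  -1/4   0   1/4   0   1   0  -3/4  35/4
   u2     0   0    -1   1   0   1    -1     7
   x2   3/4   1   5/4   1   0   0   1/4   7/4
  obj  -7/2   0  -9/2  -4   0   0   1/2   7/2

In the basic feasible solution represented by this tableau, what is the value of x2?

7/4

x2 is basic (row 3); its value is the RHS of that row, 7/4.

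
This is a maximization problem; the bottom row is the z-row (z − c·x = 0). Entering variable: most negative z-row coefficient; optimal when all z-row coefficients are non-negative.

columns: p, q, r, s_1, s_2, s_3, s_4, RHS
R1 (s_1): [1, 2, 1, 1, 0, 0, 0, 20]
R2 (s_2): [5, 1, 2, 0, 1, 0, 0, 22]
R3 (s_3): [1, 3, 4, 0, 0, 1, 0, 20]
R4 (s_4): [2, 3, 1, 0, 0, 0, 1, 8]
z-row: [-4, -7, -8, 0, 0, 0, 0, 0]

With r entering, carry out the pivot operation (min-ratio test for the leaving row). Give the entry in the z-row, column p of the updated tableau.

-2

Ratio test on column r — row 1: 20/1 = 20; row 2: 22/2 = 11; row 3: 20/4 = 5; row 4: 8/1 = 8. Minimum is 5 at row 3 (s_3 leaves); pivot element 4.
Divide row 3 by 4; eliminate column r from the other rows.
z-row update in column p: -4 − (-8)·(1/4) = -2.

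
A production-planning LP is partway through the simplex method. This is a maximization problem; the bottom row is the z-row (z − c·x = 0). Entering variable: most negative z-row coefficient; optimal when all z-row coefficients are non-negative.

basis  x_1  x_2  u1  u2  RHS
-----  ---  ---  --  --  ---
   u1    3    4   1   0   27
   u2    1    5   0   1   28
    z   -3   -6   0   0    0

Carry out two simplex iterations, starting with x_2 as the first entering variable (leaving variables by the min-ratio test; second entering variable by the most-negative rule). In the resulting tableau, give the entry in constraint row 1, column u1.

5/11

Ratio test on column x_2 — row 1: 27/4 = 27/4; row 2: 28/5 = 28/5. Minimum is 28/5 at row 2 (u2 leaves); pivot element 5.
Divide row 2 by 5; eliminate column x_2 from the other rows.
Second iteration: most negative z-row entry is -9/5 in column x_1, so x_1 enters.
Ratio test on column x_1 — row 1: (23/5)/(11/5) = 23/11; row 2: (28/5)/(1/5) = 28. Minimum is 23/11 at row 1 (u1 leaves); pivot element 11/5.
Divide row 1 by 11/5; eliminate column x_1 from the other rows.
After both pivots, the entry at constraint row 1, column u1 is 5/11.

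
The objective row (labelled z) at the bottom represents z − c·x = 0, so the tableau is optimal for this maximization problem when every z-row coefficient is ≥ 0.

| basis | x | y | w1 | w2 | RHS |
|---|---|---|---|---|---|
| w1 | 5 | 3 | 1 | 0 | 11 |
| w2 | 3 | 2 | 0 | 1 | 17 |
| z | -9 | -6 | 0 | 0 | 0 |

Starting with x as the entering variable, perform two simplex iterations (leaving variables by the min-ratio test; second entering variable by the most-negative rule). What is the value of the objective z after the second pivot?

Ratio test on column x — row 1: 11/5 = 11/5; row 2: 17/3 = 17/3. Minimum is 11/5 at row 1 (w1 leaves); pivot element 5.
Pivot on row 1; the z-row RHS becomes 0 − (-9)·(11/5) = 99/5.
Next entering variable (most negative z-row entry -3/5): y.
Ratio test on column y — row 1: (11/5)/(3/5) = 11/3; row 2: (52/5)/(1/5) = 52. Minimum is 11/3 at row 1 (x leaves); pivot element 3/5.
After the second pivot the z-row RHS is 99/5 − (-3/5)·(11/3) = 22.

22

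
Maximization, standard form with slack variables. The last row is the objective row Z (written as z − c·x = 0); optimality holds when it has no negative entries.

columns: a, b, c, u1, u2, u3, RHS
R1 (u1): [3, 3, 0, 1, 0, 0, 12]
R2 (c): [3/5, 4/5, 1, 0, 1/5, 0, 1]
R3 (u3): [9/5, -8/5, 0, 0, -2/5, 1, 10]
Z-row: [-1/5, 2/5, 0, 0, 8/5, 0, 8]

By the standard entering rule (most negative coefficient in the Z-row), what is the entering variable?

a

Negative Z-row entries: a: -1/5.
The most negative is -1/5 in column a, so a enters.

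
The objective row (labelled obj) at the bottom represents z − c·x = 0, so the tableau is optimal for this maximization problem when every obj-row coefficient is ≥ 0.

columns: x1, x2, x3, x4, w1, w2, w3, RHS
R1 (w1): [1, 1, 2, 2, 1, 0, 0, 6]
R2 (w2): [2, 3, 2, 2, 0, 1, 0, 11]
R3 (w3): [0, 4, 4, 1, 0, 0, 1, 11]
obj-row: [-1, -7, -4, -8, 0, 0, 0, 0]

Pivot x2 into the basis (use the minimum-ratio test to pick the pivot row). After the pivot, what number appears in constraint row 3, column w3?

1/4

Ratio test on column x2 — row 1: 6/1 = 6; row 2: 11/3 = 11/3; row 3: 11/4 = 11/4. Minimum is 11/4 at row 3 (w3 leaves); pivot element 4.
Divide row 3 by 4; eliminate column x2 from the other rows.
In the new row 3, the w3 entry is the old entry divided by the pivot: 1/4 = 1/4.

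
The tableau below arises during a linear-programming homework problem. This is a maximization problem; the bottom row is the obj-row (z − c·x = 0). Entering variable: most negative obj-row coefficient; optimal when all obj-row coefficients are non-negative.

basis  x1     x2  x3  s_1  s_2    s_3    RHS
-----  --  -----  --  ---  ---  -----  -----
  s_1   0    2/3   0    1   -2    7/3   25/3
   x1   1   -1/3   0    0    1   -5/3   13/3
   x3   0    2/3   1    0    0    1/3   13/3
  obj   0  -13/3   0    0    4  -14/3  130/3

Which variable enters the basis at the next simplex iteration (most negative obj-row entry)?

s_3

Negative obj-row entries: x2: -13/3, s_3: -14/3.
The most negative is -14/3 in column s_3, so s_3 enters.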